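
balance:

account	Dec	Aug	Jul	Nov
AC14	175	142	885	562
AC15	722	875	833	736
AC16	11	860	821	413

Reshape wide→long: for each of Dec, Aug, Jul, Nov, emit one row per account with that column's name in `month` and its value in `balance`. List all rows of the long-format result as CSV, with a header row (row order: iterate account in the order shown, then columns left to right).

account,month,balance
AC14,Dec,175
AC14,Aug,142
AC14,Jul,885
AC14,Nov,562
AC15,Dec,722
AC15,Aug,875
AC15,Jul,833
AC15,Nov,736
AC16,Dec,11
AC16,Aug,860
AC16,Jul,821
AC16,Nov,413

Each (account, column) pair becomes one row: 3 × 4 = 12 rows.
For example, (AC14, Dec) → balance=175.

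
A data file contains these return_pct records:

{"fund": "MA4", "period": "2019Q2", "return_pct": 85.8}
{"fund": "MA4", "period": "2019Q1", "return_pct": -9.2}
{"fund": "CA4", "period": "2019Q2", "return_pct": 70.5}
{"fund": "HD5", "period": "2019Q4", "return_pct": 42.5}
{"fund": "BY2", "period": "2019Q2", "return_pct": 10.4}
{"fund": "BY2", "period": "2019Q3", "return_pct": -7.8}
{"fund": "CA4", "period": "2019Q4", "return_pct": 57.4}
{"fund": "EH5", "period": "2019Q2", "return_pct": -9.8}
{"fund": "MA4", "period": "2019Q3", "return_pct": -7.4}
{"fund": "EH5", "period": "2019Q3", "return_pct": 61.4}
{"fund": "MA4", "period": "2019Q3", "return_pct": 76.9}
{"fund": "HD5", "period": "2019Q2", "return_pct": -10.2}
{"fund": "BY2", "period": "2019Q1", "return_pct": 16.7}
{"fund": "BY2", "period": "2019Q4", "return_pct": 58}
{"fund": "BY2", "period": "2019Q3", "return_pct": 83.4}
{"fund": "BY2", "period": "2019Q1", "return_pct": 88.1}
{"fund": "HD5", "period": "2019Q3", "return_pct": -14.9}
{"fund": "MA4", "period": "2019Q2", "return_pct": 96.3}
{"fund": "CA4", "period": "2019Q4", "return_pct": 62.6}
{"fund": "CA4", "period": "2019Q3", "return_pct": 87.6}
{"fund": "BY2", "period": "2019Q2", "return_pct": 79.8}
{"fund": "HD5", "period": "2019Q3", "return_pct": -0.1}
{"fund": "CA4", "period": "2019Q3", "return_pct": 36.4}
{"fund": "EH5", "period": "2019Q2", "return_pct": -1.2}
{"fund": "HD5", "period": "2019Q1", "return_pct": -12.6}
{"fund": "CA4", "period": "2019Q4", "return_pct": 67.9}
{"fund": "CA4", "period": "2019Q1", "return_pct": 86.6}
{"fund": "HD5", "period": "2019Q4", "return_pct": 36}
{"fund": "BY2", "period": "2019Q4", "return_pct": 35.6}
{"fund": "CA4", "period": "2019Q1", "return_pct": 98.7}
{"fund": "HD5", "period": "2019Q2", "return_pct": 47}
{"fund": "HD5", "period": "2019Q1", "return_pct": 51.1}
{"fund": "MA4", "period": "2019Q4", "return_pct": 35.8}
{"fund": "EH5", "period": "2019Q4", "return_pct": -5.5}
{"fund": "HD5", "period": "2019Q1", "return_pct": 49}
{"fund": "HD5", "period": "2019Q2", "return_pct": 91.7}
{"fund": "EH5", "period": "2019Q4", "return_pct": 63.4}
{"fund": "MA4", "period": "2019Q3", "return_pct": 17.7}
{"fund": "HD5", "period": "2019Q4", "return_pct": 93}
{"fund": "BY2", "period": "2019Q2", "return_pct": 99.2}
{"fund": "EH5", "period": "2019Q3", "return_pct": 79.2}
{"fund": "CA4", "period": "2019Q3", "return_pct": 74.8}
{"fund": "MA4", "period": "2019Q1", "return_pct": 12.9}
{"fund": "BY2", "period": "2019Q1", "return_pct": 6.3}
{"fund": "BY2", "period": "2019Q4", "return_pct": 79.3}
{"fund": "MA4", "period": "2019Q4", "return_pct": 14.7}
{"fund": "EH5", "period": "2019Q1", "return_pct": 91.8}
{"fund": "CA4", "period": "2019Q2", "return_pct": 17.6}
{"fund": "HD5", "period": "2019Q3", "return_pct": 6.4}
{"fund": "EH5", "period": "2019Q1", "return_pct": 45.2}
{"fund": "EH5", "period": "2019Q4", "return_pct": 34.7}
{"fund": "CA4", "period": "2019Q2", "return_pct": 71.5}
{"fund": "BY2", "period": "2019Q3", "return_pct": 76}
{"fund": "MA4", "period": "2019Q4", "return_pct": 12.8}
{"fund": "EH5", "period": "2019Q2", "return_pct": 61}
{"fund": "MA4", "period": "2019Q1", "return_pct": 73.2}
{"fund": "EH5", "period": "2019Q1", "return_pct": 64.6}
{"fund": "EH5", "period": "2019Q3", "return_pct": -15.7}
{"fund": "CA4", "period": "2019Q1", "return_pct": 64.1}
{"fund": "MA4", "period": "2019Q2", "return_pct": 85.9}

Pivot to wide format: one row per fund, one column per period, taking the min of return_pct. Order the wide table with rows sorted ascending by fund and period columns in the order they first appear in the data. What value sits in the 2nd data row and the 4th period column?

With rows sorted ascending by fund, row 2 is fund=CA4. period columns in first-appearance order: 2019Q2, 2019Q1, 2019Q4, 2019Q3; column 4 is 2019Q3.
Long rows with fund=CA4, period=2019Q3: min(87.6, 36.4, 74.8) = 36.4.

36.4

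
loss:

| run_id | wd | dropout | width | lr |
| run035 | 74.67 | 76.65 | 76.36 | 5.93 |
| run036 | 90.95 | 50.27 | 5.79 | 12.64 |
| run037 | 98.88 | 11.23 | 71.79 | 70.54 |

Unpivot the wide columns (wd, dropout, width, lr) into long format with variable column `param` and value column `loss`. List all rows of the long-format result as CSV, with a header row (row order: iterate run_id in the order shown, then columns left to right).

Each (run_id, column) pair becomes one row: 3 × 4 = 12 rows.
For example, (run035, wd) → loss=74.67.

run_id,param,loss
run035,wd,74.67
run035,dropout,76.65
run035,width,76.36
run035,lr,5.93
run036,wd,90.95
run036,dropout,50.27
run036,width,5.79
run036,lr,12.64
run037,wd,98.88
run037,dropout,11.23
run037,width,71.79
run037,lr,70.54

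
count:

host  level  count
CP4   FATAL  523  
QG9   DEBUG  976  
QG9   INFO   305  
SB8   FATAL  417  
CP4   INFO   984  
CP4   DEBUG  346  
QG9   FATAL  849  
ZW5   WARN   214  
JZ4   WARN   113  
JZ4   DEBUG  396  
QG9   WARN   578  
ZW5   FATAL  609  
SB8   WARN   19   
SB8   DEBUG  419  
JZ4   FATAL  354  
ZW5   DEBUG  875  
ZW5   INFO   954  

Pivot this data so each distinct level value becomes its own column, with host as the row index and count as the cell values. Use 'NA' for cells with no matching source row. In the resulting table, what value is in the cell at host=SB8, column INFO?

No long-format row has host=SB8 and level=INFO, so the cell is NA.

NA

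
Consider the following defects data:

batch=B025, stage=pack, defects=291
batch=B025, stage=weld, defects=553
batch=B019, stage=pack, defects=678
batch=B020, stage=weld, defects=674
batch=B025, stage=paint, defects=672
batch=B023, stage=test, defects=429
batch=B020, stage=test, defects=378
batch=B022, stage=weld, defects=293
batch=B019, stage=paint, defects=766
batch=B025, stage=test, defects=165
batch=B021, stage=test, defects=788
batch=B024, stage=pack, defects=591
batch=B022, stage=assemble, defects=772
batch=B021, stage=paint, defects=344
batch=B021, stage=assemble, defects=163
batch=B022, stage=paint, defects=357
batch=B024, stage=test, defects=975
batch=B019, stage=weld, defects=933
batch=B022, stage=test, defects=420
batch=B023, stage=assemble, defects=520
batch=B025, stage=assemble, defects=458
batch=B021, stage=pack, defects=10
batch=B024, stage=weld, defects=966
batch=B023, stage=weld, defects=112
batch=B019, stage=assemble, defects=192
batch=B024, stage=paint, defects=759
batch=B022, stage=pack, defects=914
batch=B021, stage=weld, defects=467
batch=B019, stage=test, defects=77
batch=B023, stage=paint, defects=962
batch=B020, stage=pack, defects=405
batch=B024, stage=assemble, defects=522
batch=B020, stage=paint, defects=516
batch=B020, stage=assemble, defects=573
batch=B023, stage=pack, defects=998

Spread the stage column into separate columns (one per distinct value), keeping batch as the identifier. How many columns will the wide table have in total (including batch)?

1 column for batch plus 5 distinct stage values → 6 columns.

6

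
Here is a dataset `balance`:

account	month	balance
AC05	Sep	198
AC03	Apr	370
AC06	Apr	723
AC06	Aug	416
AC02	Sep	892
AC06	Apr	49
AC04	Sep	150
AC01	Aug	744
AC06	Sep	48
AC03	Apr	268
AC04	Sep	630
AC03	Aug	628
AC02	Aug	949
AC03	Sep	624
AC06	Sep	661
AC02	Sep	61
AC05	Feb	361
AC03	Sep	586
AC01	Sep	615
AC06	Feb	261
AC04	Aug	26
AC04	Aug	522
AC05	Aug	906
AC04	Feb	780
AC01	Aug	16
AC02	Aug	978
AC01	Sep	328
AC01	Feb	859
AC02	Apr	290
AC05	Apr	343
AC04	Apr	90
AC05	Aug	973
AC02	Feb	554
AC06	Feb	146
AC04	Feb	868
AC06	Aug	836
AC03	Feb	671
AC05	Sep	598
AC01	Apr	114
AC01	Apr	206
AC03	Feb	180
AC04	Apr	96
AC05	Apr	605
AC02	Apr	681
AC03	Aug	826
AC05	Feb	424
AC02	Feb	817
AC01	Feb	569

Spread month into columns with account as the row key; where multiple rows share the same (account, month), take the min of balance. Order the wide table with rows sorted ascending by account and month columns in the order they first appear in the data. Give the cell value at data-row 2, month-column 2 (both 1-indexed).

With rows sorted ascending by account, row 2 is account=AC02. month columns in first-appearance order: Sep, Apr, Aug, Feb; column 2 is Apr.
Long rows with account=AC02, month=Apr: min(290, 681) = 290.

290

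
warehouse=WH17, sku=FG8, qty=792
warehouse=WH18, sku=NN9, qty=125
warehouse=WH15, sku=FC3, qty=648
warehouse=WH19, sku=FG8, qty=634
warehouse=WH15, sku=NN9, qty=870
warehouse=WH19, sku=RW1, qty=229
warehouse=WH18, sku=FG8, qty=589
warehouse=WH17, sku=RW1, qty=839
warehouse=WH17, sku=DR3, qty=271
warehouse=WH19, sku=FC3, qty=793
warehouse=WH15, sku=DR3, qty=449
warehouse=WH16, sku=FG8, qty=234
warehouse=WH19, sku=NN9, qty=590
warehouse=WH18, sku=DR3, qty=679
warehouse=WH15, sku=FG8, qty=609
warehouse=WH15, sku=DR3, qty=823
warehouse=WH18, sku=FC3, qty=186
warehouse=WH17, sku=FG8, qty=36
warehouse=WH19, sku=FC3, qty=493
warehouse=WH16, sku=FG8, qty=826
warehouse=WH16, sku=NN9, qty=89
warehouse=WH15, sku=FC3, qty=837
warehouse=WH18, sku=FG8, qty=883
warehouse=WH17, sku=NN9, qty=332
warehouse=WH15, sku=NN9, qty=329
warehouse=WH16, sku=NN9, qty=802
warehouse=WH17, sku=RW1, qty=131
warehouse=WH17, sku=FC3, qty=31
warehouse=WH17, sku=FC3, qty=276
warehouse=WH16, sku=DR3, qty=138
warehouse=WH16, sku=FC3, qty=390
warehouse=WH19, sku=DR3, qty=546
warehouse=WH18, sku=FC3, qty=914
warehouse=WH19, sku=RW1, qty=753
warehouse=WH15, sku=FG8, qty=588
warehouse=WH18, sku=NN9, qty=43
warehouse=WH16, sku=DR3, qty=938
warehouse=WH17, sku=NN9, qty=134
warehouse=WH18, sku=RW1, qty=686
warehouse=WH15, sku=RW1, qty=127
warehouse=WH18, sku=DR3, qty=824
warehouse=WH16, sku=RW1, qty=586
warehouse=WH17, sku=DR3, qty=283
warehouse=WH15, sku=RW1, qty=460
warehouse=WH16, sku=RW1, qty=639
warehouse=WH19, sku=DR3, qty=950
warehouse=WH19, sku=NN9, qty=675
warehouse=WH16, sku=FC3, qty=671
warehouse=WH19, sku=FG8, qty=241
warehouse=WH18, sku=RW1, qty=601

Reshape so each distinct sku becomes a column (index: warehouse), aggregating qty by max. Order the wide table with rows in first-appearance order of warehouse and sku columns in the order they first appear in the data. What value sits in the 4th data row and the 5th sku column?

950

With rows in first-appearance order of warehouse, row 4 is warehouse=WH19. sku columns in first-appearance order: FG8, NN9, FC3, RW1, DR3; column 5 is DR3.
Long rows with warehouse=WH19, sku=DR3: max(546, 950) = 950.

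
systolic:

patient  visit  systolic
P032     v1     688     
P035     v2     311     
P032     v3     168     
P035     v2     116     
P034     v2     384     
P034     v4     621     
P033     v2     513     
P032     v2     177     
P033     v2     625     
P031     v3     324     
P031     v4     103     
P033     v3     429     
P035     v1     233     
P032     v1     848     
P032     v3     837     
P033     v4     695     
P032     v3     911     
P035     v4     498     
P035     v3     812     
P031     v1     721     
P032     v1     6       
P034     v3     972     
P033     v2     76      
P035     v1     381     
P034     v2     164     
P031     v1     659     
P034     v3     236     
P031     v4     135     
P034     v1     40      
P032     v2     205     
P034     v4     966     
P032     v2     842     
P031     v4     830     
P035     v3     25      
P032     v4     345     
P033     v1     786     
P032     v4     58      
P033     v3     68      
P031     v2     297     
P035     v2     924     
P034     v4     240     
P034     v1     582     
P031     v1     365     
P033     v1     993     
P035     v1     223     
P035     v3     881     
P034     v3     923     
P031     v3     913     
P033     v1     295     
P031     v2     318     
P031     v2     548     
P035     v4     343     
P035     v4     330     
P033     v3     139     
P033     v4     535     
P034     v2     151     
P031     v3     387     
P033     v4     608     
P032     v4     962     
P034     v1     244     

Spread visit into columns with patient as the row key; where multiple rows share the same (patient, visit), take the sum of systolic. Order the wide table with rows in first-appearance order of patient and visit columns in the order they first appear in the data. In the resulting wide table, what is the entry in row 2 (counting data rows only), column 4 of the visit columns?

With rows in first-appearance order of patient, row 2 is patient=P035. visit columns in first-appearance order: v1, v2, v3, v4; column 4 is v4.
Long rows with patient=P035, visit=v4: 498 + 343 + 330 = 1171.

1171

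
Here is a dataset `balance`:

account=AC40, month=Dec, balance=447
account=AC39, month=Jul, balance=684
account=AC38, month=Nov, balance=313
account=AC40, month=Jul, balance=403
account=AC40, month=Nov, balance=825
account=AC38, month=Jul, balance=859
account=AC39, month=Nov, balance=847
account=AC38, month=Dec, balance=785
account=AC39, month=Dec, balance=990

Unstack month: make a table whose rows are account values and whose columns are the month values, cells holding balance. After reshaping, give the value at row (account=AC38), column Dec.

785

Wide layout: rows indexed by account, columns are the 3 distinct month values (Dec, Jul, Nov).
Cell (account=AC38, month=Dec) draws from the long row where account=AC38 and month=Dec, which has balance=785.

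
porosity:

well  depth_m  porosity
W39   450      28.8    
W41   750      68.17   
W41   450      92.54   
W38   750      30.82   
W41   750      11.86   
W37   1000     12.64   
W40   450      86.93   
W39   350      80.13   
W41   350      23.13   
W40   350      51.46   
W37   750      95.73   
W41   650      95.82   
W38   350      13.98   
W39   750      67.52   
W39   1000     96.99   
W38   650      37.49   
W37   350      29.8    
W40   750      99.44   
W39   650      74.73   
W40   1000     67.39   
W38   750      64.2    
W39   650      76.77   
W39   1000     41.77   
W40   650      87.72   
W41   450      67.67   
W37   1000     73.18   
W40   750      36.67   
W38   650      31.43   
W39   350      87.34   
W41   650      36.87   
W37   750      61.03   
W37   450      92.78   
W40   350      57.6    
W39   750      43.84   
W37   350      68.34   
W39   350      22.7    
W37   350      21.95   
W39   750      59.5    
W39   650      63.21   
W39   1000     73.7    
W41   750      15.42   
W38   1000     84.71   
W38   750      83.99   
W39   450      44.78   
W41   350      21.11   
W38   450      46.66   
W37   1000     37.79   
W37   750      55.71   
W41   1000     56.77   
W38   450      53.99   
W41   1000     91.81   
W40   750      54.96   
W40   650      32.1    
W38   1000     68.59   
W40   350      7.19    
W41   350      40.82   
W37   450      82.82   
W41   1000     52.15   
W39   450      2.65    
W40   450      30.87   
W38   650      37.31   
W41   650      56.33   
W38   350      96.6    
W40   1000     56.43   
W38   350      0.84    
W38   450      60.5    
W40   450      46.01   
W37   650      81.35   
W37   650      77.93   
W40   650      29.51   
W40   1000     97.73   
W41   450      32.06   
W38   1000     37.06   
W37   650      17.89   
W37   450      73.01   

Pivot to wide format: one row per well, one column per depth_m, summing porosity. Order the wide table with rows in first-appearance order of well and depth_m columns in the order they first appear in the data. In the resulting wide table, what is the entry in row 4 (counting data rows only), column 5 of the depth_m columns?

With rows in first-appearance order of well, row 4 is well=W37. depth_m columns in first-appearance order: 450, 750, 1000, 350, 650; column 5 is 650.
Long rows with well=W37, depth_m=650: 81.35 + 77.93 + 17.89 = 177.17.

177.17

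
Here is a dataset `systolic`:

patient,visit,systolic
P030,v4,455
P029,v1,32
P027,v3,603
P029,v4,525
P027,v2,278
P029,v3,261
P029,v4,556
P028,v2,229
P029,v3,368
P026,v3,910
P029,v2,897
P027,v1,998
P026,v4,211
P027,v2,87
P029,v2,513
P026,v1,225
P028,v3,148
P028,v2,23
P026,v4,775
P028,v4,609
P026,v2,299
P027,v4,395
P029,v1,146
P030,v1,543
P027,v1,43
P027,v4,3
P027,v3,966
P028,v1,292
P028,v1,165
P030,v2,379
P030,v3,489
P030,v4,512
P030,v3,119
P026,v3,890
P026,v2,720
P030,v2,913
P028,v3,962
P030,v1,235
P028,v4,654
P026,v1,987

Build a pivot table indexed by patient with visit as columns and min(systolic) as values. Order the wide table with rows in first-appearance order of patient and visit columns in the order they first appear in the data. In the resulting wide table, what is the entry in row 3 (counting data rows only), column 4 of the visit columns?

87

With rows in first-appearance order of patient, row 3 is patient=P027. visit columns in first-appearance order: v4, v1, v3, v2; column 4 is v2.
Long rows with patient=P027, visit=v2: min(278, 87) = 87.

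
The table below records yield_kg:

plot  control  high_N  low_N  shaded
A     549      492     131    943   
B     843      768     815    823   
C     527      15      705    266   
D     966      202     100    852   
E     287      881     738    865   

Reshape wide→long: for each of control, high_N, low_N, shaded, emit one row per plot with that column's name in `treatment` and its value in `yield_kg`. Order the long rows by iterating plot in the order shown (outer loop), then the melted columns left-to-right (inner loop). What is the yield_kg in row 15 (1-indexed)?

100

20 rows total (5 × 4). Row 15: index ⌊(15-1)/4⌋ = 3 into plot → D; (15-1) mod 4 = 2 into the melted columns → low_N.
So row 15 is (D, low_N, 100); yield_kg = 100.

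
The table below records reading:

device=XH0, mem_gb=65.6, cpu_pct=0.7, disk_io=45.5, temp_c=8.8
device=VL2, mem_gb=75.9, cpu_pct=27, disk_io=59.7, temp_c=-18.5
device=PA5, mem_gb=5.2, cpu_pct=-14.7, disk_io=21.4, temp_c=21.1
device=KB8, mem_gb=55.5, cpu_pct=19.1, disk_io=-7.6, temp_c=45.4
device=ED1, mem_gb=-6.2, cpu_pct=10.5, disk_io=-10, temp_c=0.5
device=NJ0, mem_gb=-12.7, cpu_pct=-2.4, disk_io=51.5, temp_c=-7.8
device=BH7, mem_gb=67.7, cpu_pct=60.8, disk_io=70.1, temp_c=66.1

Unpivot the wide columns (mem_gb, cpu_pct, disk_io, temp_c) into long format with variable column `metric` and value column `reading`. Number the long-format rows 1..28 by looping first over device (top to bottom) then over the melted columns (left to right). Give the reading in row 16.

45.4

28 rows total (7 × 4). Row 16: index ⌊(16-1)/4⌋ = 3 into device → KB8; (16-1) mod 4 = 3 into the melted columns → temp_c.
So row 16 is (KB8, temp_c, 45.4); reading = 45.4.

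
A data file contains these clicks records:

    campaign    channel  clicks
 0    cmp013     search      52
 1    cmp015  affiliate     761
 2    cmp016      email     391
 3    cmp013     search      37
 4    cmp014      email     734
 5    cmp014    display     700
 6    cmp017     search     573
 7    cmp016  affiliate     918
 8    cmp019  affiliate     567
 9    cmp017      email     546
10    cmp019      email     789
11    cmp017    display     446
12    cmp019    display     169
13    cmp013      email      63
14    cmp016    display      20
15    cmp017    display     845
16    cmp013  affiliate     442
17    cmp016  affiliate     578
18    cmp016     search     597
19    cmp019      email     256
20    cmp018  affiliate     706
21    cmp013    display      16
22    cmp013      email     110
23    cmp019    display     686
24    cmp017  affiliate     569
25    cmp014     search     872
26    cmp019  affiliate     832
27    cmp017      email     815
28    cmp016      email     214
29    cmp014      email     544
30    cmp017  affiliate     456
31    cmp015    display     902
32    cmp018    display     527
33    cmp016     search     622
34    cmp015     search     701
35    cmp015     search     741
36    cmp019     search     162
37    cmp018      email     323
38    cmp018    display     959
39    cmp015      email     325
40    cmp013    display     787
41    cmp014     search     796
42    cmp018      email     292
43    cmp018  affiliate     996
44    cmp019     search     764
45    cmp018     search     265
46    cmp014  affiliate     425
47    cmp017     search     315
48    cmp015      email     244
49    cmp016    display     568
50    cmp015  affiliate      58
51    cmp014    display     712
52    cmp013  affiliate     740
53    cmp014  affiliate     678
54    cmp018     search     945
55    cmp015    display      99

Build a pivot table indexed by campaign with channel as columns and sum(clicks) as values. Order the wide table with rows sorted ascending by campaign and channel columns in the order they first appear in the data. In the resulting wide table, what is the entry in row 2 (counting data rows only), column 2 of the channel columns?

With rows sorted ascending by campaign, row 2 is campaign=cmp014. channel columns in first-appearance order: search, affiliate, email, display; column 2 is affiliate.
Long rows with campaign=cmp014, channel=affiliate: 425 + 678 = 1103.

1103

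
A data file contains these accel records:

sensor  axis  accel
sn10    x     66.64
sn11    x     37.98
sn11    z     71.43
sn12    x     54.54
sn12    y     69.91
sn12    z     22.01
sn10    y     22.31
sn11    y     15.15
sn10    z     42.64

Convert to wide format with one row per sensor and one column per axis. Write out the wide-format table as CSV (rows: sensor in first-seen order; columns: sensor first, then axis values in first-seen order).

Columns: sensor plus the 3 distinct axis values (x, z, y).
For example, row sn10 column x takes accel=66.64 from the long row (sn10, x).

sensor,x,z,y
sn10,66.64,42.64,22.31
sn11,37.98,71.43,15.15
sn12,54.54,22.01,69.91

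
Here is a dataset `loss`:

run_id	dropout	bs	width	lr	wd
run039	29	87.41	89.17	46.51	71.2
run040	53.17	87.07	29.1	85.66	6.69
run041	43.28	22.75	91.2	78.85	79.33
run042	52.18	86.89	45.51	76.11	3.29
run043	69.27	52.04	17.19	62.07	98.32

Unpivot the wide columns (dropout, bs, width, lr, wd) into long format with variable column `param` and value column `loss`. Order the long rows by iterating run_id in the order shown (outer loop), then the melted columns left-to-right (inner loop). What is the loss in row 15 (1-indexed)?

79.33

25 rows total (5 × 5). Row 15: index ⌊(15-1)/5⌋ = 2 into run_id → run041; (15-1) mod 5 = 4 into the melted columns → wd.
So row 15 is (run041, wd, 79.33); loss = 79.33.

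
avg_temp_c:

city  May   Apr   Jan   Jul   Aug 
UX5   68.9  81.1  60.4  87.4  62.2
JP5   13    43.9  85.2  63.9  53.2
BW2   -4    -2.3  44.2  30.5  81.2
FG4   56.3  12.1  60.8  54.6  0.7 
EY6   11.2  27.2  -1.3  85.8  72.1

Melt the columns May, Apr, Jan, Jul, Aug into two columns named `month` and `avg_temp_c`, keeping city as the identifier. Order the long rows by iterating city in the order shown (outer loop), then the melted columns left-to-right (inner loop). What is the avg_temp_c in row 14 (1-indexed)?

25 rows total (5 × 5). Row 14: index ⌊(14-1)/5⌋ = 2 into city → BW2; (14-1) mod 5 = 3 into the melted columns → Jul.
So row 14 is (BW2, Jul, 30.5); avg_temp_c = 30.5.

30.5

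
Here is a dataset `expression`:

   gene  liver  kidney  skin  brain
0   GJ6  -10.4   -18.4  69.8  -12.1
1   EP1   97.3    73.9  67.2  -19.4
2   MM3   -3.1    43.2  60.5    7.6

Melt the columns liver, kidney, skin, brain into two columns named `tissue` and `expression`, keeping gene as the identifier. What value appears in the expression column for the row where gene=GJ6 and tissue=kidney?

-18.4

Unpivoting turns each (gene, wide-column) pair into one long row.
The wide cell at row GJ6, column kidney holds -18.4, so the long row (GJ6, kidney) has expression=-18.4.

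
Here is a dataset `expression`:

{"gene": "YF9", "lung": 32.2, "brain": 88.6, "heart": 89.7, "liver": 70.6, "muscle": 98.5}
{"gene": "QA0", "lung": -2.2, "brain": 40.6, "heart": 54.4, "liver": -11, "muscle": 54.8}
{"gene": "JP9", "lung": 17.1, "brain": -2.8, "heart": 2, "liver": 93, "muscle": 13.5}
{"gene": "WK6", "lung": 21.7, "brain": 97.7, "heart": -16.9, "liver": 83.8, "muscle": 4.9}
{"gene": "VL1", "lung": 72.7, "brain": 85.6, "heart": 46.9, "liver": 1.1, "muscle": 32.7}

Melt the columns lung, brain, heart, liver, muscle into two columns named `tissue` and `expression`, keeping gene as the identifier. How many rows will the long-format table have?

5 gene values × 5 melted columns = 25 rows.

25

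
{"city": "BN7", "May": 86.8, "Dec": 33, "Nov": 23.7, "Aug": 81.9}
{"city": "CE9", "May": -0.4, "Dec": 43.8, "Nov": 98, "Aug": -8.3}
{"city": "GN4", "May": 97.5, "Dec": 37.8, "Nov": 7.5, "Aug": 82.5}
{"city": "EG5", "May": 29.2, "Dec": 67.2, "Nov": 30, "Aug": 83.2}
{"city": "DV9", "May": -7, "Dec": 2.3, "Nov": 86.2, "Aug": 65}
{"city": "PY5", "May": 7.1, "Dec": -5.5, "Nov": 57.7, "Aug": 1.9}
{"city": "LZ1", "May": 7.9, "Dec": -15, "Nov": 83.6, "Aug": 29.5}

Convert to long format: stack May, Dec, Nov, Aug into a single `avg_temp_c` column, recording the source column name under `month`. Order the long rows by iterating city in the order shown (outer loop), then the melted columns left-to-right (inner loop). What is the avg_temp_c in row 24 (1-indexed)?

28 rows total (7 × 4). Row 24: index ⌊(24-1)/4⌋ = 5 into city → PY5; (24-1) mod 4 = 3 into the melted columns → Aug.
So row 24 is (PY5, Aug, 1.9); avg_temp_c = 1.9.

1.9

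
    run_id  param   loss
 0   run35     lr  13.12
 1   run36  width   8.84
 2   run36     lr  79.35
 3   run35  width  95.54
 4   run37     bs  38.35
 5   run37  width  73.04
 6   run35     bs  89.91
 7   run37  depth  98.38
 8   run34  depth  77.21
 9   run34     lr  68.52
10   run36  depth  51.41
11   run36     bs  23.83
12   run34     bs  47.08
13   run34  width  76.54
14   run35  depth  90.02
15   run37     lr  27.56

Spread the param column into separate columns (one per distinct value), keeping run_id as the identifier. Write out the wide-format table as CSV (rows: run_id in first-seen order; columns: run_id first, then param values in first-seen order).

Columns: run_id plus the 4 distinct param values (lr, width, bs, depth).
For example, row run35 column lr takes loss=13.12 from the long row (run35, lr).

run_id,lr,width,bs,depth
run35,13.12,95.54,89.91,90.02
run36,79.35,8.84,23.83,51.41
run37,27.56,73.04,38.35,98.38
run34,68.52,76.54,47.08,77.21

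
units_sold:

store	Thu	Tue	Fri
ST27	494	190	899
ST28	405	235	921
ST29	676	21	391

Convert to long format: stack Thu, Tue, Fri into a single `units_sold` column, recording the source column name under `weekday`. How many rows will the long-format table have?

9

3 store values × 3 melted columns = 9 rows.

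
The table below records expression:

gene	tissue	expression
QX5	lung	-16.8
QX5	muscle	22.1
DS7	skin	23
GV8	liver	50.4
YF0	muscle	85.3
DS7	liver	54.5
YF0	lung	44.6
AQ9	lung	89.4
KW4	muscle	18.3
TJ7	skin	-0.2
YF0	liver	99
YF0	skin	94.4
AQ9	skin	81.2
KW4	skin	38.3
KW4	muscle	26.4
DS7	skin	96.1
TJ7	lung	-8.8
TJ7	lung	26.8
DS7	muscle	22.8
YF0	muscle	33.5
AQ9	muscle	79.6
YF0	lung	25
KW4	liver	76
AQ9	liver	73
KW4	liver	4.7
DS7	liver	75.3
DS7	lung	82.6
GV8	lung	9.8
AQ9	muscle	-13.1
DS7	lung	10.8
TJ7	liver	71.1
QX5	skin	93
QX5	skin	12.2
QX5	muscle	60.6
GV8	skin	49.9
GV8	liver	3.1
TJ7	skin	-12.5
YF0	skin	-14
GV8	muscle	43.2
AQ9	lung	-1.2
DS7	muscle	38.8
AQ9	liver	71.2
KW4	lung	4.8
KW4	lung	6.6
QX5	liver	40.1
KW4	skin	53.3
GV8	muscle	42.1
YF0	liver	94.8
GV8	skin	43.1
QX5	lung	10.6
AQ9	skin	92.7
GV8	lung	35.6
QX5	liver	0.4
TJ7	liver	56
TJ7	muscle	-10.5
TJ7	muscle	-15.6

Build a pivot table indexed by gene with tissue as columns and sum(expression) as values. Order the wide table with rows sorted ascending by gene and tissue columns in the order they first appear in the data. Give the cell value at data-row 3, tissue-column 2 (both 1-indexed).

85.3

With rows sorted ascending by gene, row 3 is gene=GV8. tissue columns in first-appearance order: lung, muscle, skin, liver; column 2 is muscle.
Long rows with gene=GV8, tissue=muscle: 43.2 + 42.1 = 85.3.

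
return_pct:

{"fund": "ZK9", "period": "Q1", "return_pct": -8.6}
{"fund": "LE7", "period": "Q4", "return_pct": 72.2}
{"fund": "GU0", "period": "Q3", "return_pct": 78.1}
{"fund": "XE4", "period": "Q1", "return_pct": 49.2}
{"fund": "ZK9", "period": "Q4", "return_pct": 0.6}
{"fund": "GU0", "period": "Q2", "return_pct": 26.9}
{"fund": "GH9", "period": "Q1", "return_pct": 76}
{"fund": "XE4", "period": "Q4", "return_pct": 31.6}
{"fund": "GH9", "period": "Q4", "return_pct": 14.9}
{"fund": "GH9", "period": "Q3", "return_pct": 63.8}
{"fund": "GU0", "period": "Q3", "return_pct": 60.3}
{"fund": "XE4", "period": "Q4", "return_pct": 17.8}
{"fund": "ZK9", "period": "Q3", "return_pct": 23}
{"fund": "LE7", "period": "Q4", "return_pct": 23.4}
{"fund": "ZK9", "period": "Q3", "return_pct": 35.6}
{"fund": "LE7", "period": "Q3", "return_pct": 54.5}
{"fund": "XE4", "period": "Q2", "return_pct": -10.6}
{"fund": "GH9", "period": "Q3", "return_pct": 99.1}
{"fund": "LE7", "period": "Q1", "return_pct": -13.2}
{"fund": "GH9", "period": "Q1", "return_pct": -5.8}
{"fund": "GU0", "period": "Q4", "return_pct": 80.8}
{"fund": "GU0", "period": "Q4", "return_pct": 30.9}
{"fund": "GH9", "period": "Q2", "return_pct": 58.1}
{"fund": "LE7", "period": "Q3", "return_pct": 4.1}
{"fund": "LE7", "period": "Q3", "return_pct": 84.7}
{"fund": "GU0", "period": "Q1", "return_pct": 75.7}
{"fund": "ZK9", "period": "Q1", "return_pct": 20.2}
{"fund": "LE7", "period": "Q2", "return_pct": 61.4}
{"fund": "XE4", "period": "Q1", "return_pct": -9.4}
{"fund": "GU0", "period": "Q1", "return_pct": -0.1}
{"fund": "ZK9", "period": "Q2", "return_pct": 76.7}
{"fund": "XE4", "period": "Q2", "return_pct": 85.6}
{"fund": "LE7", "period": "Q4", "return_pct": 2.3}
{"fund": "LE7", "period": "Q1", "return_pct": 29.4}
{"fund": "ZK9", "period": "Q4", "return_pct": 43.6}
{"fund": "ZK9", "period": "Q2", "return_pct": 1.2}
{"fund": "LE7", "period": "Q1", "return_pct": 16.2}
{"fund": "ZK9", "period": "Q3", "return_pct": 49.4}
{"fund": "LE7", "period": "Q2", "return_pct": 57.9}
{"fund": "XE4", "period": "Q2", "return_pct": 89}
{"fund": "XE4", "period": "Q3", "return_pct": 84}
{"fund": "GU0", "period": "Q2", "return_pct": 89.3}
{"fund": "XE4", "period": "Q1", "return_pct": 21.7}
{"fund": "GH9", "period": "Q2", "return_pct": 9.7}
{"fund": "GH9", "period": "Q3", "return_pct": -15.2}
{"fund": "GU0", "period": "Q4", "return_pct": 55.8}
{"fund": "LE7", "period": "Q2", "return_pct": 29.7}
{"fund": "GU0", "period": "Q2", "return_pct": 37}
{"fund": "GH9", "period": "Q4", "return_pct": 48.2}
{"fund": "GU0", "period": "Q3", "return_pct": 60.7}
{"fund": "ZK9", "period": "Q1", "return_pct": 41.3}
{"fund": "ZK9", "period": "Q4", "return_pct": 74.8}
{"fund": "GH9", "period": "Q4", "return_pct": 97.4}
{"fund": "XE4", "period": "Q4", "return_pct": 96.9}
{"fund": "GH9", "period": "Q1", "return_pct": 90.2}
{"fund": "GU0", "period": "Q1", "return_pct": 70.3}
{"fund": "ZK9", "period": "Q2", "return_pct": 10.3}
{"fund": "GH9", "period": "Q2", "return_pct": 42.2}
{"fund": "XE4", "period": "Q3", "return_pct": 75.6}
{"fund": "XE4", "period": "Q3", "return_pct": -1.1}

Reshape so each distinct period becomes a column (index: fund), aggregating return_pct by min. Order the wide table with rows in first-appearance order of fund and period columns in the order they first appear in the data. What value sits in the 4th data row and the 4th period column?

-10.6

With rows in first-appearance order of fund, row 4 is fund=XE4. period columns in first-appearance order: Q1, Q4, Q3, Q2; column 4 is Q2.
Long rows with fund=XE4, period=Q2: min(-10.6, 85.6, 89) = -10.6.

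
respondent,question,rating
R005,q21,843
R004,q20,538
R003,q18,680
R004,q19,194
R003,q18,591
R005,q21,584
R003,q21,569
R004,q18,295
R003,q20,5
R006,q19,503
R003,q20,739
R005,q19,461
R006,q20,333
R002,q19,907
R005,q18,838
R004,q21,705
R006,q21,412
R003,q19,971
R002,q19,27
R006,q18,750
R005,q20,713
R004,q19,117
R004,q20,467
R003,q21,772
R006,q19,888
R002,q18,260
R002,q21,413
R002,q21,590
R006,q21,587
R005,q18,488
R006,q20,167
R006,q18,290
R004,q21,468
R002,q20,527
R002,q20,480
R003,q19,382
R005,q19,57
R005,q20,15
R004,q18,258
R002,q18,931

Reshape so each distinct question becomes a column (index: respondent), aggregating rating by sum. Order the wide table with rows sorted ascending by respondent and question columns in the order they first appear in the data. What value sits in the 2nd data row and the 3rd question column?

With rows sorted ascending by respondent, row 2 is respondent=R003. question columns in first-appearance order: q21, q20, q18, q19; column 3 is q18.
Long rows with respondent=R003, question=q18: 680 + 591 = 1271.

1271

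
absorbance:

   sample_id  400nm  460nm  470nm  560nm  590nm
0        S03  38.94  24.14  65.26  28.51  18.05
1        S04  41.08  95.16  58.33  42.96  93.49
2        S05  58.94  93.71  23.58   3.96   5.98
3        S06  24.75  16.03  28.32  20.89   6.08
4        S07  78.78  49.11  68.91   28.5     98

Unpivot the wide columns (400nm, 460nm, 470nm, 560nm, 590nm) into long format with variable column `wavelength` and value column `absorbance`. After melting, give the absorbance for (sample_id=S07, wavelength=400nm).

Unpivoting turns each (sample_id, wide-column) pair into one long row.
The wide cell at row S07, column 400nm holds 78.78, so the long row (S07, 400nm) has absorbance=78.78.

78.78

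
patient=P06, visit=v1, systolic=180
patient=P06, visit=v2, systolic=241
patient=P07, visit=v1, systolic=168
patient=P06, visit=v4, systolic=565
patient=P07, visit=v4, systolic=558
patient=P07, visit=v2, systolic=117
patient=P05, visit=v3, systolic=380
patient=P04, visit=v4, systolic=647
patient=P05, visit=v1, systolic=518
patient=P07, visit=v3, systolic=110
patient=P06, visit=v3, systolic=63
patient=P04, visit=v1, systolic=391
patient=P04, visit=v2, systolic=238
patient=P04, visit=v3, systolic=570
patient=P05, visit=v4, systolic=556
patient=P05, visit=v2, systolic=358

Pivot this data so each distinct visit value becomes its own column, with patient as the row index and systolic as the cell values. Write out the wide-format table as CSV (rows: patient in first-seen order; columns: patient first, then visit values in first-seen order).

patient,v1,v2,v4,v3
P06,180,241,565,63
P07,168,117,558,110
P05,518,358,556,380
P04,391,238,647,570

Columns: patient plus the 4 distinct visit values (v1, v2, v4, v3).
For example, row P06 column v1 takes systolic=180 from the long row (P06, v1).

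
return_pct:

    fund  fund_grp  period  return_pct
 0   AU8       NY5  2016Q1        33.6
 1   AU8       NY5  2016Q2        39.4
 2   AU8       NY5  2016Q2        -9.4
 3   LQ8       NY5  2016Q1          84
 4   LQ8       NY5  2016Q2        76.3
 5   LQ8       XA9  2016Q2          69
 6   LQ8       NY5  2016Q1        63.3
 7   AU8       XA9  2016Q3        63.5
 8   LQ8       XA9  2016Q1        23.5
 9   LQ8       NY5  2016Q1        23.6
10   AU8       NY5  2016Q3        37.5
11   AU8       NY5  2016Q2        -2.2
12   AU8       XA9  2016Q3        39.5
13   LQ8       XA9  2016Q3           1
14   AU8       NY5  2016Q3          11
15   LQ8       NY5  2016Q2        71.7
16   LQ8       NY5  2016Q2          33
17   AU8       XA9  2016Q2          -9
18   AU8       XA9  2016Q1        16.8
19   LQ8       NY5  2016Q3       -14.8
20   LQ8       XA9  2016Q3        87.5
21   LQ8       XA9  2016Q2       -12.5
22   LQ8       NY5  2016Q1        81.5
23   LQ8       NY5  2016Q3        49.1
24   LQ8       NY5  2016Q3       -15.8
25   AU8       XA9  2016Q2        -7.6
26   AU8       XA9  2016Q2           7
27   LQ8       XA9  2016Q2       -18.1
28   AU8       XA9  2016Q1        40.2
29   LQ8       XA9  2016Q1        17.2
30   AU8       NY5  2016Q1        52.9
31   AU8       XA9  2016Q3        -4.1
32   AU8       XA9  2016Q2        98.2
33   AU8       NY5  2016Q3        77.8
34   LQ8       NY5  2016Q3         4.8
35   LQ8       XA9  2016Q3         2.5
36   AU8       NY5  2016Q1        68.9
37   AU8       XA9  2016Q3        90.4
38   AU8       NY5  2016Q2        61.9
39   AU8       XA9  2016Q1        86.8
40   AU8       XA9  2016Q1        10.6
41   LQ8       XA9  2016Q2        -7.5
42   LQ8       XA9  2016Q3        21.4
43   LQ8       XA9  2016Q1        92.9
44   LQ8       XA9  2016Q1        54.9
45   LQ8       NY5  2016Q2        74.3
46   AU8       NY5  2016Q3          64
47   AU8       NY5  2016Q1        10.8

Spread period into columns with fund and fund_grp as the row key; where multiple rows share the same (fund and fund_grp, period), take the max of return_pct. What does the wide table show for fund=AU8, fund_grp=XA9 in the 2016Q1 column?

86.8

Rows with fund=AU8, fund_grp=XA9 and period=2016Q1: return_pct values are 16.8, 40.2, 86.8, 10.6.
max(16.8, 40.2, 86.8, 10.6) = 86.8.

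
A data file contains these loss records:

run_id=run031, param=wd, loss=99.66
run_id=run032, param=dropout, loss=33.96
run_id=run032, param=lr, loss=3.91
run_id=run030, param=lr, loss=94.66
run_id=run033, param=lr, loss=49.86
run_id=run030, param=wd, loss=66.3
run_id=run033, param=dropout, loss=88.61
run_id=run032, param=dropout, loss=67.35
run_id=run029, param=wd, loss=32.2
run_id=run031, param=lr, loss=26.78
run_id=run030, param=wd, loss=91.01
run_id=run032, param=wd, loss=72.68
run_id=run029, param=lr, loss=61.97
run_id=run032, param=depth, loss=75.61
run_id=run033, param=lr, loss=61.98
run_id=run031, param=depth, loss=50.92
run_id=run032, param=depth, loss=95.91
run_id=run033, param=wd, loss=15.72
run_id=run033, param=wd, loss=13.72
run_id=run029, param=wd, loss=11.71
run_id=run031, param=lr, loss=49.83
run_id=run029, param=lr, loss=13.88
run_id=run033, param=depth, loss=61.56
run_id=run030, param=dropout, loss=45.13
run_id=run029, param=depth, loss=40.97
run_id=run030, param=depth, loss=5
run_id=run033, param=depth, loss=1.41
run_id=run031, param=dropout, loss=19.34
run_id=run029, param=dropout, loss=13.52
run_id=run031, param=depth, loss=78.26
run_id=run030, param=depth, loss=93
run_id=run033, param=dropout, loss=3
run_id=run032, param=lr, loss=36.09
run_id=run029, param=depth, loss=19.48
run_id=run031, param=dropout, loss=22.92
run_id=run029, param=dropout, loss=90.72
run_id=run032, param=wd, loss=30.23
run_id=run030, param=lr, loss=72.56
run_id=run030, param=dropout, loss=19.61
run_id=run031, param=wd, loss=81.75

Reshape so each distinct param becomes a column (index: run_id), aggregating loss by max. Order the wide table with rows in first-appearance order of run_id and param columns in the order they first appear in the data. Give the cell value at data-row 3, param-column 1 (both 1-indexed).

91.01

With rows in first-appearance order of run_id, row 3 is run_id=run030. param columns in first-appearance order: wd, dropout, lr, depth; column 1 is wd.
Long rows with run_id=run030, param=wd: max(66.3, 91.01) = 91.01.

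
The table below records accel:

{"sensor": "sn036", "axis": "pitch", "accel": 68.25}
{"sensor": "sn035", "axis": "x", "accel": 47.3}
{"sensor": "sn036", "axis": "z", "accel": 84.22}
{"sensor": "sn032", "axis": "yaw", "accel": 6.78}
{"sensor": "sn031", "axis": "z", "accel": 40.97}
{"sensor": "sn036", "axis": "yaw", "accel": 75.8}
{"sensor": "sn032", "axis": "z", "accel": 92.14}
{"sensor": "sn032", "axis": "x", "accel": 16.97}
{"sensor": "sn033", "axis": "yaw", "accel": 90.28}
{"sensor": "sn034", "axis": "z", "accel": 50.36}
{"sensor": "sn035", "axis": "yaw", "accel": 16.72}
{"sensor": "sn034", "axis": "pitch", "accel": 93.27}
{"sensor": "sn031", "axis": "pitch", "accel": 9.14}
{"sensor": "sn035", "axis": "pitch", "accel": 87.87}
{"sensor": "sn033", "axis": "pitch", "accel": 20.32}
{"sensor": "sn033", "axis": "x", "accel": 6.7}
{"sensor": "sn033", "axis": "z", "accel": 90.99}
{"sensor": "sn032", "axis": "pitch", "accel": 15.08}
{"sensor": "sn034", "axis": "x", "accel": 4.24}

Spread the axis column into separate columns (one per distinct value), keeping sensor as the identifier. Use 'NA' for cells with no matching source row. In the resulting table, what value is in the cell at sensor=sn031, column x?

NA

No long-format row has sensor=sn031 and axis=x, so the cell is NA.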